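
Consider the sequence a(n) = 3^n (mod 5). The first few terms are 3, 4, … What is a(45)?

3

We have a(1) = 3, a(2) = 4, a(3) = 2, a(4) = 1, a(5) = 3.
Since a(5) = a(1) = 3, the sequence is periodic with period 4.
So a(45) = a(1 + ((45-1) mod 4)) = a(1) = 3.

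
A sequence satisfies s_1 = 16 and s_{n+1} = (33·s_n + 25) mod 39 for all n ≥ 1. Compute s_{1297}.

s_1 = 16,  s_2 = 7,  s_3 = 22,  s_4 = 10,  s_5 = 4,  s_6 = 1,  s_7 = 19,  s_8 = 28,  s_9 = 13,  s_{10} = 25,  s_{11} = 31,  s_{12} = 34,  s_{13} = 16.
Since s_{13} = s_1 = 16, the sequence is periodic with period 12.
So s_{1297} = s_{1 + ((1297-1) mod 12)} = s_1 = 16.

16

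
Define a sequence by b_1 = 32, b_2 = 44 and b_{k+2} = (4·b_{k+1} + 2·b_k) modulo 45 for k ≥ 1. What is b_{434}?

Computing terms: b_1 = 32, b_2 = 44, b_3 = 15, b_4 = 13, b_5 = 37, b_6 = 39, b_7 = 5, b_8 = 8, b_9 = 42, b_{10} = 4, b_{11} = 10, b_{12} = 3, b_{13} = 32, b_{14} = 44.
The sequence repeats with period 12.
So b_{434} = b_{1 + ((434-1) mod 12)} = b_2 = 44.

44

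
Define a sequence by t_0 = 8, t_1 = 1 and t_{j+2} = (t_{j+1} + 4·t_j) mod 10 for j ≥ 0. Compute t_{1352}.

3

Computing terms: t_0 = 8,  t_1 = 1,  t_2 = 3,  t_3 = 7,  t_4 = 9,  t_5 = 7,  t_6 = 3,  t_7 = 1,  t_8 = 3.
Since (t_7, t_8) = (t_1, t_2) = (1, 3) (two consecutive terms determine the rest), the sequence is eventually periodic: after a pre-period of length 1 it cycles with period 6.
For j ≥ 1, t_j depends only on (j - 1) mod 6. (1352 - 1) mod 6 = 1, so t_{1352} = t_2 = 3.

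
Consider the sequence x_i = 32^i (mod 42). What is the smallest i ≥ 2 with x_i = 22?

6

Computing terms: x_1 = 32; x_2 = 16; x_3 = 8; x_4 = 4; x_5 = 2; x_6 = 22; x_7 = 32.
The sequence repeats with period 6.
The value 22 first appears (with i ≥ 2) at x_6.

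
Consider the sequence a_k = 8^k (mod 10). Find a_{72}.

6

a_1 = 8; a_2 = 4; a_3 = 2; a_4 = 6; a_5 = 8.
The sequence repeats with period 4.
(72 - 1) mod 4 = 3, so a_{72} = a_4 = 6.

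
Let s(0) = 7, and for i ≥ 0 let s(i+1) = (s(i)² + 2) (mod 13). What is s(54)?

Listing terms: s(0) = 7; s(1) = 12; s(2) = 3; s(3) = 11; s(4) = 6; s(5) = 12.
Since s(5) = s(1) = 12, the sequence is eventually periodic: after a pre-period of length 1 it cycles with period 4.
For i ≥ 1, s(i) depends only on (i - 1) mod 4. (54 - 1) mod 4 = 1, so s(54) = s(2) = 3.

3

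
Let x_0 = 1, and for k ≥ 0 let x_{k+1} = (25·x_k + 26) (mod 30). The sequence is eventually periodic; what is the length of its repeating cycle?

Listing terms: x_0 = 1; x_1 = 21; x_2 = 11; x_3 = 1.
Since x_3 = x_0 = 1, the sequence is periodic with period 3.

3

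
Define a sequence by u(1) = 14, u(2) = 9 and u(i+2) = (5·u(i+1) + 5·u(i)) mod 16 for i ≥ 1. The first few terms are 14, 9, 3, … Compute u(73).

u(1) = 14,  u(2) = 9,  u(3) = 3,  u(4) = 12,  u(5) = 11,  u(6) = 3,  u(7) = 6,  u(8) = 13,  u(9) = 15,  u(10) = 12,  u(11) = 7,  u(12) = 15,  u(13) = 14,  u(14) = 1,  u(15) = 11,  u(16) = 12,  u(17) = 3,  u(18) = 11,  u(19) = 6,  u(20) = 5,  u(21) = 7,  u(22) = 12,  u(23) = 15,  u(24) = 7,  u(25) = 14,  u(26) = 9.
Since (u(25), u(26)) = (u(1), u(2)) = (14, 9) (two consecutive terms determine the rest), the sequence is periodic with period 24.
So u(73) = u(1 + ((73-1) mod 24)) = u(1) = 14.

14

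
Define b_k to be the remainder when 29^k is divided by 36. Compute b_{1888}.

Listing terms: b_1 = 29,  b_2 = 13,  b_3 = 17,  b_4 = 25,  b_5 = 5,  b_6 = 1,  b_7 = 29.
Since b_7 = b_1 = 29, the sequence is periodic with period 6.
(1888 - 1) mod 6 = 3, so b_{1888} = b_4 = 25.

25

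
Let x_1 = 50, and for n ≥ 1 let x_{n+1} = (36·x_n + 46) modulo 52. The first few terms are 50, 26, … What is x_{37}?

50

We have x_1 = 50,  x_2 = 26,  x_3 = 46,  x_4 = 38,  x_5 = 10,  x_6 = 42,  x_7 = 50.
The sequence repeats with period 6.
So x_{37} = x_{1 + ((37-1) mod 6)} = x_1 = 50.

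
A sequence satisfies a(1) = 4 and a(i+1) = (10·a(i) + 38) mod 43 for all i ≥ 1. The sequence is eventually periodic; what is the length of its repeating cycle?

We have a(1) = 4, a(2) = 35, a(3) = 1, a(4) = 5, a(5) = 2, a(6) = 15, a(7) = 16, a(8) = 26, a(9) = 40, a(10) = 8, a(11) = 32, a(12) = 14, a(13) = 6, a(14) = 12, a(15) = 29, a(16) = 27, a(17) = 7, a(18) = 22, a(19) = 0, a(20) = 38, a(21) = 31, a(22) = 4.
Since a(22) = a(1) = 4, the sequence is periodic with period 21.

21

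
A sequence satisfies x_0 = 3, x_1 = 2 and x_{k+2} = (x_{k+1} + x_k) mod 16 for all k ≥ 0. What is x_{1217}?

11

Computing terms: x_0 = 3; x_1 = 2; x_2 = 5; x_3 = 7; x_4 = 12; x_5 = 3; x_6 = 15; x_7 = 2; x_8 = 1; x_9 = 3; x_{10} = 4; x_{11} = 7; x_{12} = 11; x_{13} = 2; x_{14} = 13; x_{15} = 15; x_{16} = 12; x_{17} = 11; x_{18} = 7; x_{19} = 2; x_{20} = 9; x_{21} = 11; x_{22} = 4; x_{23} = 15; x_{24} = 3; x_{25} = 2.
The sequence repeats with period 24.
So x_{1217} = x_{0 + ((1217-0) mod 24)} = x_{17} = 11.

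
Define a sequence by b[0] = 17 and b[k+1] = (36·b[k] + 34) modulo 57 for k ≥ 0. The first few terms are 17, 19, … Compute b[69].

b[0] = 17,  b[1] = 19,  b[2] = 34,  b[3] = 4,  b[4] = 7,  b[5] = 1,  b[6] = 13,  b[7] = 46,  b[8] = 37,  b[9] = 55,  b[10] = 19.
Since b[10] = b[1] = 19, the sequence is eventually periodic: after a pre-period of length 1 it cycles with period 9.
For k ≥ 1, b[k] depends only on (k - 1) mod 9. (69 - 1) mod 9 = 5, so b[69] = b[6] = 13.

13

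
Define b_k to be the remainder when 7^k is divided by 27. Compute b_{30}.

19

b_0 = 1,  b_1 = 7,  b_2 = 22,  b_3 = 19,  b_4 = 25,  b_5 = 13,  b_6 = 10,  b_7 = 16,  b_8 = 4,  b_9 = 1.
The sequence repeats with period 9.
So b_{30} = b_{0 + ((30-0) mod 9)} = b_3 = 19.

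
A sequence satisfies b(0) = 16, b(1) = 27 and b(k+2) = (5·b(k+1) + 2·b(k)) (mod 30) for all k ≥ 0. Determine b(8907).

We have b(0) = 16; b(1) = 27; b(2) = 17; b(3) = 19; b(4) = 9; b(5) = 23; b(6) = 13; b(7) = 21; b(8) = 11; b(9) = 7; b(10) = 27; b(11) = 29; b(12) = 19; b(13) = 3; b(14) = 23; b(15) = 1; b(16) = 21; b(17) = 17; b(18) = 7; b(19) = 9; b(20) = 29; b(21) = 13; b(22) = 3; b(23) = 11; b(24) = 1; b(25) = 27; b(26) = 17.
Since (b(25), b(26)) = (b(1), b(2)) = (27, 17) (two consecutive terms determine the rest), the sequence is eventually periodic: after a pre-period of length 1 it cycles with period 24.
For k ≥ 1, b(k) depends only on (k - 1) mod 24. (8907 - 1) mod 24 = 2, so b(8907) = b(3) = 19.

19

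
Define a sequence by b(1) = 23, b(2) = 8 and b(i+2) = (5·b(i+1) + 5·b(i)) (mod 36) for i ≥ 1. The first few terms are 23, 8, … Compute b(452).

We have b(1) = 23, b(2) = 8, b(3) = 11, b(4) = 23, b(5) = 26, b(6) = 29, b(7) = 23, b(8) = 8.
Since (b(7), b(8)) = (b(1), b(2)) = (23, 8) (two consecutive terms determine the rest), the sequence is periodic with period 6.
So b(452) = b(1 + ((452-1) mod 6)) = b(2) = 8.

8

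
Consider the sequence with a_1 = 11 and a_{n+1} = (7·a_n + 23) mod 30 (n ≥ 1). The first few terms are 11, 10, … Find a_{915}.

a_1 = 11,  a_2 = 10,  a_3 = 3,  a_4 = 14,  a_5 = 1,  a_6 = 0,  a_7 = 23,  a_8 = 4,  a_9 = 21,  a_{10} = 20,  a_{11} = 13,  a_{12} = 24,  a_{13} = 11.
The sequence repeats with period 12.
So a_{915} = a_{1 + ((915-1) mod 12)} = a_3 = 3.

3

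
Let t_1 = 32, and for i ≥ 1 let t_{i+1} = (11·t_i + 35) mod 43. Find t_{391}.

27

We have t_1 = 32, t_2 = 0, t_3 = 35, t_4 = 33, t_5 = 11, t_6 = 27, t_7 = 31, t_8 = 32.
Since t_8 = t_1 = 32, the sequence is periodic with period 7.
So t_{391} = t_{1 + ((391-1) mod 7)} = t_6 = 27.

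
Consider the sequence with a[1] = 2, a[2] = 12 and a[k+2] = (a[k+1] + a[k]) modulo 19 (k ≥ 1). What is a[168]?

We have a[1] = 2,  a[2] = 12,  a[3] = 14,  a[4] = 7,  a[5] = 2,  a[6] = 9,  a[7] = 11,  a[8] = 1,  a[9] = 12,  a[10] = 13,  a[11] = 6,  a[12] = 0,  a[13] = 6,  a[14] = 6,  a[15] = 12,  a[16] = 18,  a[17] = 11,  a[18] = 10,  a[19] = 2,  a[20] = 12.
Since (a[19], a[20]) = (a[1], a[2]) = (2, 12) (two consecutive terms determine the rest), the sequence is periodic with period 18.
So a[168] = a[1 + ((168-1) mod 18)] = a[6] = 9.

9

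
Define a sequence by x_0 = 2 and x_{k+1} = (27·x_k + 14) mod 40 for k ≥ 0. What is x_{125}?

28

x_0 = 2; x_1 = 28; x_2 = 10; x_3 = 4; x_4 = 2.
The sequence repeats with period 4.
(125 - 0) mod 4 = 1, so x_{125} = x_1 = 28.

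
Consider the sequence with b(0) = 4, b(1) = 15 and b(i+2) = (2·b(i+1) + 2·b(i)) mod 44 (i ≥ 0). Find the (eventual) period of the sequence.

Listing terms: b(0) = 4,  b(1) = 15,  b(2) = 38,  b(3) = 18,  b(4) = 24,  b(5) = 40,  b(6) = 40,  b(7) = 28,  b(8) = 4,  b(9) = 20,  b(10) = 4,  b(11) = 4,  b(12) = 16,  b(13) = 40,  b(14) = 24,  b(15) = 40.
Since (b(14), b(15)) = (b(4), b(5)) = (24, 40) (two consecutive terms determine the rest), the sequence is eventually periodic: after a pre-period of length 4 it cycles with period 10.

10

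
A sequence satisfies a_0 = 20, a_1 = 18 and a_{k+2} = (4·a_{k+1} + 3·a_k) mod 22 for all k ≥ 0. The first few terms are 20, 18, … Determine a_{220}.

Computing terms: a_0 = 20,  a_1 = 18,  a_2 = 0,  a_3 = 10,  a_4 = 18,  a_5 = 14,  a_6 = 0,  a_7 = 20,  a_8 = 14,  a_9 = 6,  a_{10} = 0,  a_{11} = 18,  a_{12} = 6,  a_{13} = 12,  a_{14} = 0,  a_{15} = 14,  a_{16} = 12,  a_{17} = 2,  a_{18} = 0,  a_{19} = 6,  a_{20} = 2,  a_{21} = 4,  a_{22} = 0,  a_{23} = 12,  a_{24} = 4,  a_{25} = 8,  a_{26} = 0,  a_{27} = 2,  a_{28} = 8,  a_{29} = 16,  a_{30} = 0,  a_{31} = 4,  a_{32} = 16,  a_{33} = 10,  a_{34} = 0,  a_{35} = 8,  a_{36} = 10,  a_{37} = 20,  a_{38} = 0,  a_{39} = 16,  a_{40} = 20,  a_{41} = 18.
The sequence repeats with period 40.
(220 - 0) mod 40 = 20, so a_{220} = a_{20} = 2.

2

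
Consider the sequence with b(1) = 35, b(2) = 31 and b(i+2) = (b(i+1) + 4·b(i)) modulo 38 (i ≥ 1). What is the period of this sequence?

b(1) = 35,  b(2) = 31,  b(3) = 19,  b(4) = 29,  b(5) = 29,  b(6) = 31,  b(7) = 33,  b(8) = 5,  b(9) = 23,  b(10) = 5,  b(11) = 21,  b(12) = 3,  b(13) = 11,  b(14) = 23,  b(15) = 29,  b(16) = 7,  b(17) = 9,  b(18) = 37,  b(19) = 35,  b(20) = 31.
Since (b(19), b(20)) = (b(1), b(2)) = (35, 31) (two consecutive terms determine the rest), the sequence is periodic with period 18.

18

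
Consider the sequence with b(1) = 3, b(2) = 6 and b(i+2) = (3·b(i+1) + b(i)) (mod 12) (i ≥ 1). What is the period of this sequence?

6

Computing terms: b(1) = 3,  b(2) = 6,  b(3) = 9,  b(4) = 9,  b(5) = 0,  b(6) = 9,  b(7) = 3,  b(8) = 6.
The sequence repeats with period 6.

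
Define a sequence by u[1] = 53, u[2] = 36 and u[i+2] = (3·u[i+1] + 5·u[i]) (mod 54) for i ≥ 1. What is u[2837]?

2

We have u[1] = 53, u[2] = 36, u[3] = 49, u[4] = 3, u[5] = 38, u[6] = 21, u[7] = 37, u[8] = 0, u[9] = 23, u[10] = 15, u[11] = 52, u[12] = 15, u[13] = 35, u[14] = 18, u[15] = 13, u[16] = 21, u[17] = 20, u[18] = 3, u[19] = 1, u[20] = 18, u[21] = 5, u[22] = 51, u[23] = 16, u[24] = 33, u[25] = 17, u[26] = 0, u[27] = 31, u[28] = 39, u[29] = 2, u[30] = 39, u[31] = 19, u[32] = 36, u[33] = 41, u[34] = 33, u[35] = 34, u[36] = 51, u[37] = 53, u[38] = 36.
The sequence repeats with period 36.
So u[2837] = u[1 + ((2837-1) mod 36)] = u[29] = 2.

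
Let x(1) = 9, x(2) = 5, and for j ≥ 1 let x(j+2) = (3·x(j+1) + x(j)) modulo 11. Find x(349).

x(1) = 9; x(2) = 5; x(3) = 2; x(4) = 0; x(5) = 2; x(6) = 6; x(7) = 9; x(8) = 0; x(9) = 9; x(10) = 5.
The sequence repeats with period 8.
(349 - 1) mod 8 = 4, so x(349) = x(5) = 2.

2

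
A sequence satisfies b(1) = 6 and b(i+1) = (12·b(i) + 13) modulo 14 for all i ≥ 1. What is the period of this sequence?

Listing terms: b(1) = 6,  b(2) = 1,  b(3) = 11,  b(4) = 5,  b(5) = 3,  b(6) = 7,  b(7) = 13,  b(8) = 1.
Since b(8) = b(2) = 1, the sequence is eventually periodic: after a pre-period of length 1 it cycles with period 6.

6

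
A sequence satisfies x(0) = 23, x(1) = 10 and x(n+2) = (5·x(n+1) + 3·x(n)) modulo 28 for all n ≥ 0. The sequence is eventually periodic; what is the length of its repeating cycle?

6

Computing terms: x(0) = 23, x(1) = 10, x(2) = 7, x(3) = 9, x(4) = 10, x(5) = 21, x(6) = 23, x(7) = 10.
The sequence repeats with period 6.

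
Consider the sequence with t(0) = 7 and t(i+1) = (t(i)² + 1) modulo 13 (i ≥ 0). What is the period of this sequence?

Computing terms: t(0) = 7; t(1) = 11; t(2) = 5; t(3) = 0; t(4) = 1; t(5) = 2; t(6) = 5.
Since t(6) = t(2) = 5, the sequence is eventually periodic: after a pre-period of length 2 it cycles with period 4.

4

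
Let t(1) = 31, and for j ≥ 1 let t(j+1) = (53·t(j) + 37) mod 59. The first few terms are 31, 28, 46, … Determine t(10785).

43

We have t(1) = 31, t(2) = 28, t(3) = 46, t(4) = 56, t(5) = 55, t(6) = 2, t(7) = 25, t(8) = 5, t(9) = 7, t(10) = 54, t(11) = 8, t(12) = 48, t(13) = 44, t(14) = 9, t(15) = 42, t(16) = 21, t(17) = 29, t(18) = 40, t(19) = 33, t(20) = 16, t(21) = 0, t(22) = 37, t(23) = 51, t(24) = 26, t(25) = 58, t(26) = 43, t(27) = 15, t(28) = 6, t(29) = 1, t(30) = 31.
Since t(30) = t(1) = 31, the sequence is periodic with period 29.
(10785 - 1) mod 29 = 25, so t(10785) = t(26) = 43.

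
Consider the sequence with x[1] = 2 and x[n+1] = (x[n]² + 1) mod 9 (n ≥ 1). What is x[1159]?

Listing terms: x[1] = 2, x[2] = 5, x[3] = 8, x[4] = 2.
Since x[4] = x[1] = 2, the sequence is periodic with period 3.
So x[1159] = x[1 + ((1159-1) mod 3)] = x[1] = 2.

2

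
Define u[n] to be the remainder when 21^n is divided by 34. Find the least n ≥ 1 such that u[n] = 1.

4

Computing terms: u[0] = 1; u[1] = 21; u[2] = 33; u[3] = 13; u[4] = 1.
The sequence repeats with period 4.
The value 1 next appears (with n ≥ 1) at u[4].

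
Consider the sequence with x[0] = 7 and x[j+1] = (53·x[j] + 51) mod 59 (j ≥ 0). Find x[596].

Computing terms: x[0] = 7; x[1] = 9; x[2] = 56; x[3] = 10; x[4] = 50; x[5] = 46; x[6] = 11; x[7] = 44; x[8] = 23; x[9] = 31; x[10] = 42; x[11] = 35; x[12] = 18; x[13] = 2; x[14] = 39; x[15] = 53; x[16] = 28; x[17] = 1; x[18] = 45; x[19] = 17; x[20] = 8; x[21] = 3; x[22] = 33; x[23] = 30; x[24] = 48; x[25] = 58; x[26] = 57; x[27] = 4; x[28] = 27; x[29] = 7.
Since x[29] = x[0] = 7, the sequence is periodic with period 29.
So x[596] = x[0 + ((596-0) mod 29)] = x[16] = 28.

28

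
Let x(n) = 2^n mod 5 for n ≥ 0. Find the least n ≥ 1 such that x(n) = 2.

1

We have x(0) = 1, x(1) = 2, x(2) = 4, x(3) = 3, x(4) = 1.
The sequence repeats with period 4.
The value 2 first appears (with n ≥ 1) at x(1).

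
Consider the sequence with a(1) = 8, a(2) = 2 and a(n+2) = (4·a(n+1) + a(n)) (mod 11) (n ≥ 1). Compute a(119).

a(1) = 8; a(2) = 2; a(3) = 5; a(4) = 0; a(5) = 5; a(6) = 9; a(7) = 8; a(8) = 8; a(9) = 7; a(10) = 3; a(11) = 8; a(12) = 2.
The sequence repeats with period 10.
So a(119) = a(1 + ((119-1) mod 10)) = a(9) = 7.

7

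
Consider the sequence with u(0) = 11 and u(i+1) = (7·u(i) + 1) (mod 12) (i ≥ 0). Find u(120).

11

u(0) = 11, u(1) = 6, u(2) = 7, u(3) = 2, u(4) = 3, u(5) = 10, u(6) = 11.
Since u(6) = u(0) = 11, the sequence is periodic with period 6.
So u(120) = u(0 + ((120-0) mod 6)) = u(0) = 11.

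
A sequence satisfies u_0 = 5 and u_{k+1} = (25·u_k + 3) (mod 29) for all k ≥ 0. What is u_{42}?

5

We have u_0 = 5; u_1 = 12; u_2 = 13; u_3 = 9; u_4 = 25; u_5 = 19; u_6 = 14; u_7 = 5.
The sequence repeats with period 7.
So u_{42} = u_{0 + ((42-0) mod 7)} = u_0 = 5.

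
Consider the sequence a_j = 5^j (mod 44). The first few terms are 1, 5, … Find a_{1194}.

9

a_0 = 1, a_1 = 5, a_2 = 25, a_3 = 37, a_4 = 9, a_5 = 1.
Since a_5 = a_0 = 1, the sequence is periodic with period 5.
So a_{1194} = a_{0 + ((1194-0) mod 5)} = a_4 = 9.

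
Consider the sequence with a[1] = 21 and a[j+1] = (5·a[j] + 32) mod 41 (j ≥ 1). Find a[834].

Listing terms: a[1] = 21, a[2] = 14, a[3] = 20, a[4] = 9, a[5] = 36, a[6] = 7, a[7] = 26, a[8] = 39, a[9] = 22, a[10] = 19, a[11] = 4, a[12] = 11, a[13] = 5, a[14] = 16, a[15] = 30, a[16] = 18, a[17] = 40, a[18] = 27, a[19] = 3, a[20] = 6, a[21] = 21.
Since a[21] = a[1] = 21, the sequence is periodic with period 20.
So a[834] = a[1 + ((834-1) mod 20)] = a[14] = 16.

16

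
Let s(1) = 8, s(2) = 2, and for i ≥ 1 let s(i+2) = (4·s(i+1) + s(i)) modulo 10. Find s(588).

We have s(1) = 8,  s(2) = 2,  s(3) = 6,  s(4) = 6,  s(5) = 0,  s(6) = 6,  s(7) = 4,  s(8) = 2,  s(9) = 2,  s(10) = 0,  s(11) = 2,  s(12) = 8,  s(13) = 4,  s(14) = 4,  s(15) = 0,  s(16) = 4,  s(17) = 6,  s(18) = 8,  s(19) = 8,  s(20) = 0,  s(21) = 8,  s(22) = 2.
Since (s(21), s(22)) = (s(1), s(2)) = (8, 2) (two consecutive terms determine the rest), the sequence is periodic with period 20.
(588 - 1) mod 20 = 7, so s(588) = s(8) = 2.

2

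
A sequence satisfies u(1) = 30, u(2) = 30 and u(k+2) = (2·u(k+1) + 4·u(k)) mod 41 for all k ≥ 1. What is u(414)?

5

Listing terms: u(1) = 30,  u(2) = 30,  u(3) = 16,  u(4) = 29,  u(5) = 40,  u(6) = 32,  u(7) = 19,  u(8) = 2,  u(9) = 39,  u(10) = 4,  u(11) = 0,  u(12) = 16,  u(13) = 32,  u(14) = 5,  u(15) = 15,  u(16) = 9,  u(17) = 37,  u(18) = 28,  u(19) = 40,  u(20) = 28,  u(21) = 11,  u(22) = 11,  u(23) = 25,  u(24) = 12,  u(25) = 1,  u(26) = 9,  u(27) = 22,  u(28) = 39,  u(29) = 2,  u(30) = 37,  u(31) = 0,  u(32) = 25,  u(33) = 9,  u(34) = 36,  u(35) = 26,  u(36) = 32,  u(37) = 4,  u(38) = 13,  u(39) = 1,  u(40) = 13,  u(41) = 30,  u(42) = 30.
Since (u(41), u(42)) = (u(1), u(2)) = (30, 30) (two consecutive terms determine the rest), the sequence is periodic with period 40.
So u(414) = u(1 + ((414-1) mod 40)) = u(14) = 5.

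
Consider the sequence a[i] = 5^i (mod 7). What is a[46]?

a[1] = 5, a[2] = 4, a[3] = 6, a[4] = 2, a[5] = 3, a[6] = 1, a[7] = 5.
Since a[7] = a[1] = 5, the sequence is periodic with period 6.
So a[46] = a[1 + ((46-1) mod 6)] = a[4] = 2.

2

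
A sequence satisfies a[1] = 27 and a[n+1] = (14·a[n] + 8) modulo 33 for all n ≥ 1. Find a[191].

27

Listing terms: a[1] = 27; a[2] = 23; a[3] = 0; a[4] = 8; a[5] = 21; a[6] = 5; a[7] = 12; a[8] = 11; a[9] = 30; a[10] = 32; a[11] = 27.
Since a[11] = a[1] = 27, the sequence is periodic with period 10.
So a[191] = a[1 + ((191-1) mod 10)] = a[1] = 27.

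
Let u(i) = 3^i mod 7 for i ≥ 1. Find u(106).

4

u(1) = 3,  u(2) = 2,  u(3) = 6,  u(4) = 4,  u(5) = 5,  u(6) = 1,  u(7) = 3.
The sequence repeats with period 6.
So u(106) = u(1 + ((106-1) mod 6)) = u(4) = 4.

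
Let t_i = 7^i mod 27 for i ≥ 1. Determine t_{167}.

t_1 = 7, t_2 = 22, t_3 = 19, t_4 = 25, t_5 = 13, t_6 = 10, t_7 = 16, t_8 = 4, t_9 = 1, t_{10} = 7.
Since t_{10} = t_1 = 7, the sequence is periodic with period 9.
So t_{167} = t_{1 + ((167-1) mod 9)} = t_5 = 13.

13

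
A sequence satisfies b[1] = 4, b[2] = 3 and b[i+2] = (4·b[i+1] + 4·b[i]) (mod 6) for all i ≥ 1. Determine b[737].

We have b[1] = 4; b[2] = 3; b[3] = 4; b[4] = 4; b[5] = 2; b[6] = 0; b[7] = 2; b[8] = 2; b[9] = 4; b[10] = 0; b[11] = 4; b[12] = 4.
Since (b[11], b[12]) = (b[3], b[4]) = (4, 4) (two consecutive terms determine the rest), the sequence is eventually periodic: after a pre-period of length 2 it cycles with period 8.
For i ≥ 3, b[i] depends only on (i - 3) mod 8. (737 - 3) mod 8 = 6, so b[737] = b[9] = 4.

4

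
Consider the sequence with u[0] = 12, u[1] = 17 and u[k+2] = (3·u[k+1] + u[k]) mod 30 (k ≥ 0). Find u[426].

18

Listing terms: u[0] = 12, u[1] = 17, u[2] = 3, u[3] = 26, u[4] = 21, u[5] = 29, u[6] = 18, u[7] = 23, u[8] = 27, u[9] = 14, u[10] = 9, u[11] = 11, u[12] = 12, u[13] = 17.
Since (u[12], u[13]) = (u[0], u[1]) = (12, 17) (two consecutive terms determine the rest), the sequence is periodic with period 12.
So u[426] = u[0 + ((426-0) mod 12)] = u[6] = 18.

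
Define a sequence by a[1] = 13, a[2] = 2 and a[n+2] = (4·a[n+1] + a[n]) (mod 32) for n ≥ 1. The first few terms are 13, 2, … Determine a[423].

21

Computing terms: a[1] = 13,  a[2] = 2,  a[3] = 21,  a[4] = 22,  a[5] = 13,  a[6] = 10,  a[7] = 21,  a[8] = 30,  a[9] = 13,  a[10] = 18,  a[11] = 21,  a[12] = 6,  a[13] = 13,  a[14] = 26,  a[15] = 21,  a[16] = 14,  a[17] = 13,  a[18] = 2.
Since (a[17], a[18]) = (a[1], a[2]) = (13, 2) (two consecutive terms determine the rest), the sequence is periodic with period 16.
(423 - 1) mod 16 = 6, so a[423] = a[7] = 21.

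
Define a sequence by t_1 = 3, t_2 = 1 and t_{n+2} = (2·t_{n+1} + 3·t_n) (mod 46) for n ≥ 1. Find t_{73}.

41

Listing terms: t_1 = 3; t_2 = 1; t_3 = 11; t_4 = 25; t_5 = 37; t_6 = 11; t_7 = 41; t_8 = 23; t_9 = 31; t_{10} = 39; t_{11} = 33; t_{12} = 45; t_{13} = 5; t_{14} = 7; t_{15} = 29; t_{16} = 33; t_{17} = 15; t_{18} = 37; t_{19} = 27; t_{20} = 27; t_{21} = 43; t_{22} = 29; t_{23} = 3; t_{24} = 1.
The sequence repeats with period 22.
So t_{73} = t_{1 + ((73-1) mod 22)} = t_7 = 41.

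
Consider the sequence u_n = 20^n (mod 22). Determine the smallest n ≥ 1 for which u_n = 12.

5

Computing terms: u_0 = 1, u_1 = 20, u_2 = 4, u_3 = 14, u_4 = 16, u_5 = 12, u_6 = 20.
Since u_6 = u_1 = 20, the sequence is eventually periodic: after a pre-period of length 1 it cycles with period 5.
The value 12 first appears (with n ≥ 1) at u_5.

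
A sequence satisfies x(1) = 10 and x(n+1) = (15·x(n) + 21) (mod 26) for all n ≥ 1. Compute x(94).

Listing terms: x(1) = 10,  x(2) = 15,  x(3) = 12,  x(4) = 19,  x(5) = 20,  x(6) = 9,  x(7) = 0,  x(8) = 21,  x(9) = 24,  x(10) = 17,  x(11) = 16,  x(12) = 1,  x(13) = 10.
The sequence repeats with period 12.
(94 - 1) mod 12 = 9, so x(94) = x(10) = 17.

17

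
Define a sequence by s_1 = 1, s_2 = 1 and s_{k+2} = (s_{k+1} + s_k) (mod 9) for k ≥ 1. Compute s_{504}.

We have s_1 = 1, s_2 = 1, s_3 = 2, s_4 = 3, s_5 = 5, s_6 = 8, s_7 = 4, s_8 = 3, s_9 = 7, s_{10} = 1, s_{11} = 8, s_{12} = 0, s_{13} = 8, s_{14} = 8, s_{15} = 7, s_{16} = 6, s_{17} = 4, s_{18} = 1, s_{19} = 5, s_{20} = 6, s_{21} = 2, s_{22} = 8, s_{23} = 1, s_{24} = 0, s_{25} = 1, s_{26} = 1.
Since (s_{25}, s_{26}) = (s_1, s_2) = (1, 1) (two consecutive terms determine the rest), the sequence is periodic with period 24.
So s_{504} = s_{1 + ((504-1) mod 24)} = s_{24} = 0.

0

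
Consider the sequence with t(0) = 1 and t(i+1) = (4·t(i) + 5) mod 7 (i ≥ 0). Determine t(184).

t(0) = 1; t(1) = 2; t(2) = 6; t(3) = 1.
Since t(3) = t(0) = 1, the sequence is periodic with period 3.
So t(184) = t(0 + ((184-0) mod 3)) = t(1) = 2.

2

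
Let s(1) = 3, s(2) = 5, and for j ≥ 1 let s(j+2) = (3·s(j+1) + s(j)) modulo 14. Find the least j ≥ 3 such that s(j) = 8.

Listing terms: s(1) = 3; s(2) = 5; s(3) = 4; s(4) = 3; s(5) = 13; s(6) = 0; s(7) = 13; s(8) = 11; s(9) = 4; s(10) = 9; s(11) = 3; s(12) = 4; s(13) = 1; s(14) = 7; s(15) = 8; s(16) = 3; s(17) = 3; s(18) = 12; s(19) = 11; s(20) = 3; s(21) = 6; s(22) = 7; s(23) = 13; s(24) = 4; s(25) = 11; s(26) = 9; s(27) = 10; s(28) = 11; s(29) = 1; s(30) = 0; s(31) = 1; s(32) = 3; s(33) = 10; s(34) = 5; s(35) = 11; s(36) = 10; s(37) = 13; s(38) = 7; s(39) = 6; s(40) = 11; s(41) = 11; s(42) = 2; s(43) = 3; s(44) = 11; s(45) = 8; s(46) = 7; s(47) = 1; s(48) = 10; s(49) = 3; s(50) = 5.
Since (s(49), s(50)) = (s(1), s(2)) = (3, 5) (two consecutive terms determine the rest), the sequence is periodic with period 48.
The value 8 first appears (with j ≥ 3) at s(15).

15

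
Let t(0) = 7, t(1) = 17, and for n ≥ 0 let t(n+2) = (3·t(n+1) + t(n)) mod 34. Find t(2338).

t(0) = 7, t(1) = 17, t(2) = 24, t(3) = 21, t(4) = 19, t(5) = 10, t(6) = 15, t(7) = 21, t(8) = 10, t(9) = 17, t(10) = 27, t(11) = 30, t(12) = 15, t(13) = 7, t(14) = 2, t(15) = 13, t(16) = 7, t(17) = 0, t(18) = 7, t(19) = 21, t(20) = 2, t(21) = 27, t(22) = 15, t(23) = 4, t(24) = 27, t(25) = 17, t(26) = 10, t(27) = 13, t(28) = 15, t(29) = 24, t(30) = 19, t(31) = 13, t(32) = 24, t(33) = 17, t(34) = 7, t(35) = 4, t(36) = 19, t(37) = 27, t(38) = 32, t(39) = 21, t(40) = 27, t(41) = 0, t(42) = 27, t(43) = 13, t(44) = 32, t(45) = 7, t(46) = 19, t(47) = 30, t(48) = 7, t(49) = 17.
The sequence repeats with period 48.
(2338 - 0) mod 48 = 34, so t(2338) = t(34) = 7.

7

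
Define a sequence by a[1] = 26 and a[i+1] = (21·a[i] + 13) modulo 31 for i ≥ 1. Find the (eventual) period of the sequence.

30

Computing terms: a[1] = 26,  a[2] = 1,  a[3] = 3,  a[4] = 14,  a[5] = 28,  a[6] = 12,  a[7] = 17,  a[8] = 29,  a[9] = 2,  a[10] = 24,  a[11] = 21,  a[12] = 20,  a[13] = 30,  a[14] = 23,  a[15] = 0,  a[16] = 13,  a[17] = 7,  a[18] = 5,  a[19] = 25,  a[20] = 11,  a[21] = 27,  a[22] = 22,  a[23] = 10,  a[24] = 6,  a[25] = 15,  a[26] = 18,  a[27] = 19,  a[28] = 9,  a[29] = 16,  a[30] = 8,  a[31] = 26.
The sequence repeats with period 30.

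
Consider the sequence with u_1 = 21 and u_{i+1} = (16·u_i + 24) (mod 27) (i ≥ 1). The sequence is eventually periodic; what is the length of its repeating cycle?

We have u_1 = 21; u_2 = 9; u_3 = 6; u_4 = 12; u_5 = 0; u_6 = 24; u_7 = 3; u_8 = 18; u_9 = 15; u_{10} = 21.
The sequence repeats with period 9.

9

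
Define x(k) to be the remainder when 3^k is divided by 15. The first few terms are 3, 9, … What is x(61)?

3

We have x(1) = 3; x(2) = 9; x(3) = 12; x(4) = 6; x(5) = 3.
Since x(5) = x(1) = 3, the sequence is periodic with period 4.
So x(61) = x(1 + ((61-1) mod 4)) = x(1) = 3.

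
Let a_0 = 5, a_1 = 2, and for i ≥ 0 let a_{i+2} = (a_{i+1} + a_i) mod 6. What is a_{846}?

5

a_0 = 5, a_1 = 2, a_2 = 1, a_3 = 3, a_4 = 4, a_5 = 1, a_6 = 5, a_7 = 0, a_8 = 5, a_9 = 5, a_{10} = 4, a_{11} = 3, a_{12} = 1, a_{13} = 4, a_{14} = 5, a_{15} = 3, a_{16} = 2, a_{17} = 5, a_{18} = 1, a_{19} = 0, a_{20} = 1, a_{21} = 1, a_{22} = 2, a_{23} = 3, a_{24} = 5, a_{25} = 2.
Since (a_{24}, a_{25}) = (a_0, a_1) = (5, 2) (two consecutive terms determine the rest), the sequence is periodic with period 24.
So a_{846} = a_{0 + ((846-0) mod 24)} = a_6 = 5.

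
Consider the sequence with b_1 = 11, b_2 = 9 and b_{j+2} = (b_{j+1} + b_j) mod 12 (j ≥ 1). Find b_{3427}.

11

We have b_1 = 11,  b_2 = 9,  b_3 = 8,  b_4 = 5,  b_5 = 1,  b_6 = 6,  b_7 = 7,  b_8 = 1,  b_9 = 8,  b_{10} = 9,  b_{11} = 5,  b_{12} = 2,  b_{13} = 7,  b_{14} = 9,  b_{15} = 4,  b_{16} = 1,  b_{17} = 5,  b_{18} = 6,  b_{19} = 11,  b_{20} = 5,  b_{21} = 4,  b_{22} = 9,  b_{23} = 1,  b_{24} = 10,  b_{25} = 11,  b_{26} = 9.
Since (b_{25}, b_{26}) = (b_1, b_2) = (11, 9) (two consecutive terms determine the rest), the sequence is periodic with period 24.
(3427 - 1) mod 24 = 18, so b_{3427} = b_{19} = 11.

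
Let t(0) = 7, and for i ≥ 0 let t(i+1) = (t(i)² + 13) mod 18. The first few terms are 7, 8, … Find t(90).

Listing terms: t(0) = 7; t(1) = 8; t(2) = 5; t(3) = 2; t(4) = 17; t(5) = 14; t(6) = 11; t(7) = 8.
Since t(7) = t(1) = 8, the sequence is eventually periodic: after a pre-period of length 1 it cycles with period 6.
For i ≥ 1, t(i) depends only on (i - 1) mod 6. (90 - 1) mod 6 = 5, so t(90) = t(6) = 11.

11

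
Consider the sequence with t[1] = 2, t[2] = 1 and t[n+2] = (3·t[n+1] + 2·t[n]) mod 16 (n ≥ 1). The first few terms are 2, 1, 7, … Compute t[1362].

7

We have t[1] = 2,  t[2] = 1,  t[3] = 7,  t[4] = 7,  t[5] = 3,  t[6] = 7,  t[7] = 11,  t[8] = 15,  t[9] = 3,  t[10] = 7.
Since (t[9], t[10]) = (t[5], t[6]) = (3, 7) (two consecutive terms determine the rest), the sequence is eventually periodic: after a pre-period of length 4 it cycles with period 4.
For n ≥ 5, t[n] depends only on (n - 5) mod 4. (1362 - 5) mod 4 = 1, so t[1362] = t[6] = 7.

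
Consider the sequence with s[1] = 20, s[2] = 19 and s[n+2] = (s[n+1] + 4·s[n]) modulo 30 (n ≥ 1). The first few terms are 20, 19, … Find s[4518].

s[1] = 20; s[2] = 19; s[3] = 9; s[4] = 25; s[5] = 1; s[6] = 11; s[7] = 15; s[8] = 29; s[9] = 29; s[10] = 25; s[11] = 21; s[12] = 1; s[13] = 25; s[14] = 29; s[15] = 9; s[16] = 5; s[17] = 11; s[18] = 1; s[19] = 15; s[20] = 19; s[21] = 19; s[22] = 5; s[23] = 21; s[24] = 11; s[25] = 5; s[26] = 19; s[27] = 9.
Since (s[26], s[27]) = (s[2], s[3]) = (19, 9) (two consecutive terms determine the rest), the sequence is eventually periodic: after a pre-period of length 1 it cycles with period 24.
For n ≥ 2, s[n] depends only on (n - 2) mod 24. (4518 - 2) mod 24 = 4, so s[4518] = s[6] = 11.

11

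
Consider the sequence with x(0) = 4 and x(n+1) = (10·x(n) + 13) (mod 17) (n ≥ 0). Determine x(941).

We have x(0) = 4; x(1) = 2; x(2) = 16; x(3) = 3; x(4) = 9; x(5) = 1; x(6) = 6; x(7) = 5; x(8) = 12; x(9) = 14; x(10) = 0; x(11) = 13; x(12) = 7; x(13) = 15; x(14) = 10; x(15) = 11; x(16) = 4.
Since x(16) = x(0) = 4, the sequence is periodic with period 16.
(941 - 0) mod 16 = 13, so x(941) = x(13) = 15.

15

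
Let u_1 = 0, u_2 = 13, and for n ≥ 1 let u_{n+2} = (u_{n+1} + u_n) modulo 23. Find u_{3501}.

7

Listing terms: u_1 = 0, u_2 = 13, u_3 = 13, u_4 = 3, u_5 = 16, u_6 = 19, u_7 = 12, u_8 = 8, u_9 = 20, u_{10} = 5, u_{11} = 2, u_{12} = 7, u_{13} = 9, u_{14} = 16, u_{15} = 2, u_{16} = 18, u_{17} = 20, u_{18} = 15, u_{19} = 12, u_{20} = 4, u_{21} = 16, u_{22} = 20, u_{23} = 13, u_{24} = 10, u_{25} = 0, u_{26} = 10, u_{27} = 10, u_{28} = 20, u_{29} = 7, u_{30} = 4, u_{31} = 11, u_{32} = 15, u_{33} = 3, u_{34} = 18, u_{35} = 21, u_{36} = 16, u_{37} = 14, u_{38} = 7, u_{39} = 21, u_{40} = 5, u_{41} = 3, u_{42} = 8, u_{43} = 11, u_{44} = 19, u_{45} = 7, u_{46} = 3, u_{47} = 10, u_{48} = 13, u_{49} = 0, u_{50} = 13.
Since (u_{49}, u_{50}) = (u_1, u_2) = (0, 13) (two consecutive terms determine the rest), the sequence is periodic with period 48.
(3501 - 1) mod 48 = 44, so u_{3501} = u_{45} = 7.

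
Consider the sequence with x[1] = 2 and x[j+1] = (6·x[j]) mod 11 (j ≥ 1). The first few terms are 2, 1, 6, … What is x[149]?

8

Listing terms: x[1] = 2,  x[2] = 1,  x[3] = 6,  x[4] = 3,  x[5] = 7,  x[6] = 9,  x[7] = 10,  x[8] = 5,  x[9] = 8,  x[10] = 4,  x[11] = 2.
The sequence repeats with period 10.
So x[149] = x[1 + ((149-1) mod 10)] = x[9] = 8.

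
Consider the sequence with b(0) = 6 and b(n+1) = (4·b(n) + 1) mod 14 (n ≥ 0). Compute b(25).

11

We have b(0) = 6; b(1) = 11; b(2) = 3; b(3) = 13; b(4) = 11.
Since b(4) = b(1) = 11, the sequence is eventually periodic: after a pre-period of length 1 it cycles with period 3.
For n ≥ 1, b(n) depends only on (n - 1) mod 3. (25 - 1) mod 3 = 0, so b(25) = b(1) = 11.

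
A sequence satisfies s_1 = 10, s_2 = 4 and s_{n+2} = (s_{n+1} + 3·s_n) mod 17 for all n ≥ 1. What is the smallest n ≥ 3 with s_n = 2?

We have s_1 = 10, s_2 = 4, s_3 = 0, s_4 = 12, s_5 = 12, s_6 = 14, s_7 = 16, s_8 = 7, s_9 = 4, s_{10} = 8, s_{11} = 3, s_{12} = 10, s_{13} = 2, s_{14} = 15, s_{15} = 4, s_{16} = 15, s_{17} = 10, s_{18} = 4.
Since (s_{17}, s_{18}) = (s_1, s_2) = (10, 4) (two consecutive terms determine the rest), the sequence is periodic with period 16.
The value 2 first appears (with n ≥ 3) at s_{13}.

13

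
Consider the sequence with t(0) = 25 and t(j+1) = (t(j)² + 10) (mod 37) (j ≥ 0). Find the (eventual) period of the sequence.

5

Computing terms: t(0) = 25,  t(1) = 6,  t(2) = 9,  t(3) = 17,  t(4) = 3,  t(5) = 19,  t(6) = 1,  t(7) = 11,  t(8) = 20,  t(9) = 3.
Since t(9) = t(4) = 3, the sequence is eventually periodic: after a pre-period of length 4 it cycles with period 5.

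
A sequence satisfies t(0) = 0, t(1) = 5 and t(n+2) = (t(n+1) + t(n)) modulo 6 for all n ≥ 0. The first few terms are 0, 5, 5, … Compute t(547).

t(0) = 0, t(1) = 5, t(2) = 5, t(3) = 4, t(4) = 3, t(5) = 1, t(6) = 4, t(7) = 5, t(8) = 3, t(9) = 2, t(10) = 5, t(11) = 1, t(12) = 0, t(13) = 1, t(14) = 1, t(15) = 2, t(16) = 3, t(17) = 5, t(18) = 2, t(19) = 1, t(20) = 3, t(21) = 4, t(22) = 1, t(23) = 5, t(24) = 0, t(25) = 5.
The sequence repeats with period 24.
(547 - 0) mod 24 = 19, so t(547) = t(19) = 1.

1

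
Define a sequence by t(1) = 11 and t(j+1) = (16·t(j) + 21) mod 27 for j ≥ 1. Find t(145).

Listing terms: t(1) = 11, t(2) = 8, t(3) = 14, t(4) = 2, t(5) = 26, t(6) = 5, t(7) = 20, t(8) = 17, t(9) = 23, t(10) = 11.
Since t(10) = t(1) = 11, the sequence is periodic with period 9.
So t(145) = t(1 + ((145-1) mod 9)) = t(1) = 11.

11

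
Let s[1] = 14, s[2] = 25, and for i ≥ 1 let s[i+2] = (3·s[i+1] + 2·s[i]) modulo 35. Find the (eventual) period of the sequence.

Listing terms: s[1] = 14,  s[2] = 25,  s[3] = 33,  s[4] = 9,  s[5] = 23,  s[6] = 17,  s[7] = 27,  s[8] = 10,  s[9] = 14,  s[10] = 27,  s[11] = 4,  s[12] = 31,  s[13] = 31,  s[14] = 15,  s[15] = 2,  s[16] = 1,  s[17] = 7,  s[18] = 23,  s[19] = 13,  s[20] = 15,  s[21] = 1,  s[22] = 33,  s[23] = 31,  s[24] = 19,  s[25] = 14,  s[26] = 10,  s[27] = 23,  s[28] = 19,  s[29] = 33,  s[30] = 32,  s[31] = 22,  s[32] = 25,  s[33] = 14,  s[34] = 22,  s[35] = 24,  s[36] = 11,  s[37] = 11,  s[38] = 20,  s[39] = 12,  s[40] = 6,  s[41] = 7,  s[42] = 33,  s[43] = 8,  s[44] = 20,  s[45] = 6,  s[46] = 23,  s[47] = 11,  s[48] = 9,  s[49] = 14,  s[50] = 25.
The sequence repeats with period 48.

48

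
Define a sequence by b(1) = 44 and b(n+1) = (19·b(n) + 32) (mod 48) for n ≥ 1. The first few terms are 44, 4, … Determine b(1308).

Listing terms: b(1) = 44, b(2) = 4, b(3) = 12, b(4) = 20, b(5) = 28, b(6) = 36, b(7) = 44.
Since b(7) = b(1) = 44, the sequence is periodic with period 6.
So b(1308) = b(1 + ((1308-1) mod 6)) = b(6) = 36.

36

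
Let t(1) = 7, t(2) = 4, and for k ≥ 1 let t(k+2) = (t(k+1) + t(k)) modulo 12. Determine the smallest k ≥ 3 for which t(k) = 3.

We have t(1) = 7; t(2) = 4; t(3) = 11; t(4) = 3; t(5) = 2; t(6) = 5; t(7) = 7; t(8) = 0; t(9) = 7; t(10) = 7; t(11) = 2; t(12) = 9; t(13) = 11; t(14) = 8; t(15) = 7; t(16) = 3; t(17) = 10; t(18) = 1; t(19) = 11; t(20) = 0; t(21) = 11; t(22) = 11; t(23) = 10; t(24) = 9; t(25) = 7; t(26) = 4.
Since (t(25), t(26)) = (t(1), t(2)) = (7, 4) (two consecutive terms determine the rest), the sequence is periodic with period 24.
The value 3 first appears (with k ≥ 3) at t(4).

4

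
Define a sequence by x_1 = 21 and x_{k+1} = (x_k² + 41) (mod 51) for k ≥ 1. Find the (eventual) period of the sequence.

Listing terms: x_1 = 21, x_2 = 23, x_3 = 9, x_4 = 20, x_5 = 33, x_6 = 8, x_7 = 3, x_8 = 50, x_9 = 42, x_{10} = 20.
Since x_{10} = x_4 = 20, the sequence is eventually periodic: after a pre-period of length 3 it cycles with period 6.

6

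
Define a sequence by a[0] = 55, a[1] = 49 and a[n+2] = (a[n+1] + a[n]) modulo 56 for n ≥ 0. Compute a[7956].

Listing terms: a[0] = 55; a[1] = 49; a[2] = 48; a[3] = 41; a[4] = 33; a[5] = 18; a[6] = 51; a[7] = 13; a[8] = 8; a[9] = 21; a[10] = 29; a[11] = 50; a[12] = 23; a[13] = 17; a[14] = 40; a[15] = 1; a[16] = 41; a[17] = 42; a[18] = 27; a[19] = 13; a[20] = 40; a[21] = 53; a[22] = 37; a[23] = 34; a[24] = 15; a[25] = 49; a[26] = 8; a[27] = 1; a[28] = 9; a[29] = 10; a[30] = 19; a[31] = 29; a[32] = 48; a[33] = 21; a[34] = 13; a[35] = 34; a[36] = 47; a[37] = 25; a[38] = 16; a[39] = 41; a[40] = 1; a[41] = 42; a[42] = 43; a[43] = 29; a[44] = 16; a[45] = 45; a[46] = 5; a[47] = 50; a[48] = 55; a[49] = 49.
The sequence repeats with period 48.
So a[7956] = a[0 + ((7956-0) mod 48)] = a[36] = 47.

47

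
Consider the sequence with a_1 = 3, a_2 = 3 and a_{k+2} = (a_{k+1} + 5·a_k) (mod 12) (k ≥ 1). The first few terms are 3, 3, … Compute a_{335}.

a_1 = 3,  a_2 = 3,  a_3 = 6,  a_4 = 9,  a_5 = 3,  a_6 = 0,  a_7 = 3,  a_8 = 3.
The sequence repeats with period 6.
So a_{335} = a_{1 + ((335-1) mod 6)} = a_5 = 3.

3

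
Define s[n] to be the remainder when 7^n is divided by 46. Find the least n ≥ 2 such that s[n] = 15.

We have s[1] = 7; s[2] = 3; s[3] = 21; s[4] = 9; s[5] = 17; s[6] = 27; s[7] = 5; s[8] = 35; s[9] = 15; s[10] = 13; s[11] = 45; s[12] = 39; s[13] = 43; s[14] = 25; s[15] = 37; s[16] = 29; s[17] = 19; s[18] = 41; s[19] = 11; s[20] = 31; s[21] = 33; s[22] = 1; s[23] = 7.
The sequence repeats with period 22.
The value 15 first appears (with n ≥ 2) at s[9].

9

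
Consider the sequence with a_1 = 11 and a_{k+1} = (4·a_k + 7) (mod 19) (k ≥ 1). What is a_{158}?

Computing terms: a_1 = 11,  a_2 = 13,  a_3 = 2,  a_4 = 15,  a_5 = 10,  a_6 = 9,  a_7 = 5,  a_8 = 8,  a_9 = 1,  a_{10} = 11.
Since a_{10} = a_1 = 11, the sequence is periodic with period 9.
So a_{158} = a_{1 + ((158-1) mod 9)} = a_5 = 10.

10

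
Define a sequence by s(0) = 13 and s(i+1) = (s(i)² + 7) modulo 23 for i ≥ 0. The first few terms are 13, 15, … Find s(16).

13

Computing terms: s(0) = 13; s(1) = 15; s(2) = 2; s(3) = 11; s(4) = 13.
The sequence repeats with period 4.
So s(16) = s(0 + ((16-0) mod 4)) = s(0) = 13.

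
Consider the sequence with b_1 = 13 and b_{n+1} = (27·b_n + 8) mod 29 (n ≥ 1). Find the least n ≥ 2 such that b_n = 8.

18

We have b_1 = 13,  b_2 = 11,  b_3 = 15,  b_4 = 7,  b_5 = 23,  b_6 = 20,  b_7 = 26,  b_8 = 14,  b_9 = 9,  b_{10} = 19,  b_{11} = 28,  b_{12} = 10,  b_{13} = 17,  b_{14} = 3,  b_{15} = 2,  b_{16} = 4,  b_{17} = 0,  b_{18} = 8,  b_{19} = 21,  b_{20} = 24,  b_{21} = 18,  b_{22} = 1,  b_{23} = 6,  b_{24} = 25,  b_{25} = 16,  b_{26} = 5,  b_{27} = 27,  b_{28} = 12,  b_{29} = 13.
Since b_{29} = b_1 = 13, the sequence is periodic with period 28.
The value 8 first appears (with n ≥ 2) at b_{18}.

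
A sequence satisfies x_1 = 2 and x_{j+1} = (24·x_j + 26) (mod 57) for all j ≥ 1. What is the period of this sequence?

x_1 = 2,  x_2 = 17,  x_3 = 35,  x_4 = 11,  x_5 = 5,  x_6 = 32,  x_7 = 53,  x_8 = 44,  x_9 = 56,  x_{10} = 2.
The sequence repeats with period 9.

9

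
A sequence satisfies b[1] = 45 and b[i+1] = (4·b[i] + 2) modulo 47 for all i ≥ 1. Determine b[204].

3

Listing terms: b[1] = 45; b[2] = 41; b[3] = 25; b[4] = 8; b[5] = 34; b[6] = 44; b[7] = 37; b[8] = 9; b[9] = 38; b[10] = 13; b[11] = 7; b[12] = 30; b[13] = 28; b[14] = 20; b[15] = 35; b[16] = 1; b[17] = 6; b[18] = 26; b[19] = 12; b[20] = 3; b[21] = 14; b[22] = 11; b[23] = 46; b[24] = 45.
Since b[24] = b[1] = 45, the sequence is periodic with period 23.
So b[204] = b[1 + ((204-1) mod 23)] = b[20] = 3.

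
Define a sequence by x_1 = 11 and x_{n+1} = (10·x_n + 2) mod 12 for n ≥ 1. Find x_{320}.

10

x_1 = 11,  x_2 = 4,  x_3 = 6,  x_4 = 2,  x_5 = 10,  x_6 = 6.
Since x_6 = x_3 = 6, the sequence is eventually periodic: after a pre-period of length 2 it cycles with period 3.
For n ≥ 3, x_n depends only on (n - 3) mod 3. (320 - 3) mod 3 = 2, so x_{320} = x_5 = 10.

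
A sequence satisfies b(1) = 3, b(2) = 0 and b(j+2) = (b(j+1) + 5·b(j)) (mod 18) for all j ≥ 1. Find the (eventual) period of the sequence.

6

Computing terms: b(1) = 3,  b(2) = 0,  b(3) = 15,  b(4) = 15,  b(5) = 0,  b(6) = 3,  b(7) = 3,  b(8) = 0.
Since (b(7), b(8)) = (b(1), b(2)) = (3, 0) (two consecutive terms determine the rest), the sequence is periodic with period 6.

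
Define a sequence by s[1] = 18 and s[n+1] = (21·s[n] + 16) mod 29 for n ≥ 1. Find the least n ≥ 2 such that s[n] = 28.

11

Computing terms: s[1] = 18,  s[2] = 17,  s[3] = 25,  s[4] = 19,  s[5] = 9,  s[6] = 2,  s[7] = 0,  s[8] = 16,  s[9] = 4,  s[10] = 13,  s[11] = 28,  s[12] = 24,  s[13] = 27,  s[14] = 3,  s[15] = 21,  s[16] = 22,  s[17] = 14,  s[18] = 20,  s[19] = 1,  s[20] = 8,  s[21] = 10,  s[22] = 23,  s[23] = 6,  s[24] = 26,  s[25] = 11,  s[26] = 15,  s[27] = 12,  s[28] = 7,  s[29] = 18.
The sequence repeats with period 28.
The value 28 first appears (with n ≥ 2) at s[11].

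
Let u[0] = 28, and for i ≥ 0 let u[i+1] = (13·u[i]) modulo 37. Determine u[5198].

34

Listing terms: u[0] = 28, u[1] = 31, u[2] = 33, u[3] = 22, u[4] = 27, u[5] = 18, u[6] = 12, u[7] = 8, u[8] = 30, u[9] = 20, u[10] = 1, u[11] = 13, u[12] = 21, u[13] = 14, u[14] = 34, u[15] = 35, u[16] = 11, u[17] = 32, u[18] = 9, u[19] = 6, u[20] = 4, u[21] = 15, u[22] = 10, u[23] = 19, u[24] = 25, u[25] = 29, u[26] = 7, u[27] = 17, u[28] = 36, u[29] = 24, u[30] = 16, u[31] = 23, u[32] = 3, u[33] = 2, u[34] = 26, u[35] = 5, u[36] = 28.
The sequence repeats with period 36.
(5198 - 0) mod 36 = 14, so u[5198] = u[14] = 34.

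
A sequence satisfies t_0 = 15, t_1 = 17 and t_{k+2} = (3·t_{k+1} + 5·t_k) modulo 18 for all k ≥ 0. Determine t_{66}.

3

t_0 = 15,  t_1 = 17,  t_2 = 0,  t_3 = 13,  t_4 = 3,  t_5 = 2,  t_6 = 3,  t_7 = 1,  t_8 = 0,  t_9 = 5,  t_{10} = 15,  t_{11} = 16,  t_{12} = 15,  t_{13} = 17.
Since (t_{12}, t_{13}) = (t_0, t_1) = (15, 17) (two consecutive terms determine the rest), the sequence is periodic with period 12.
So t_{66} = t_{0 + ((66-0) mod 12)} = t_6 = 3.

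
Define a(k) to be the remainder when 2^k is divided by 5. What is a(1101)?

a(0) = 1,  a(1) = 2,  a(2) = 4,  a(3) = 3,  a(4) = 1.
Since a(4) = a(0) = 1, the sequence is periodic with period 4.
(1101 - 0) mod 4 = 1, so a(1101) = a(1) = 2.

2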